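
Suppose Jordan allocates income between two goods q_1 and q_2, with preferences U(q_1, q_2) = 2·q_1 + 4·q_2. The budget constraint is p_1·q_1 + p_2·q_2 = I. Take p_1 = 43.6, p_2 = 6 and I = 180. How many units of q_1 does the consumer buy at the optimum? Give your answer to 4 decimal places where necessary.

Perfect substitutes: compare marginal utility per dollar. 2/p_1 vs 4/p_2 → 0.0459 vs 0.6667.
q_2 gives more utility per dollar, so spend all income on q_2: q_2* = I/p_2, q_1* = 0.
Numerically: q_1* = 0, q_2* = 30.

q_1* = 0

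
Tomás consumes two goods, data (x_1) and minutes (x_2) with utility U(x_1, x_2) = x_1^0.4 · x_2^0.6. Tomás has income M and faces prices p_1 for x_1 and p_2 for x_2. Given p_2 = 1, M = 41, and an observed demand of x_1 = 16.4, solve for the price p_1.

p_1 = 1

MU_x_1/MU_x_2 = (0.4·x_2)/(0.6·x_1); tangency sets this equal to p_1/p_2.
Rearranging, p_2·x_2 = (3/2)·p_1·x_1. Substituting into the budget gives p_1·x_1·(1 + (3/2)) = M.
Demand: x_1*(p_1,p_2,M) = 0.4·M/p_1 and x_2* = 0.6·M/p_2.
Set x_1* = 16.4 in the demand function and solve for p_1: p_1 = 1.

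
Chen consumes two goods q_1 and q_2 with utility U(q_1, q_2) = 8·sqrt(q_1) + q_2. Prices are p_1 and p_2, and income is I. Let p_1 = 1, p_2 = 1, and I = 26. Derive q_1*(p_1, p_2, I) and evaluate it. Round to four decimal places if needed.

MU_q_1 = 4/√q_1, MU_q_2 = 1. Tangency: 4/√q_1 = p_1/p_2.
Thus q_1* = (4·p_2/p_1)² — independent of I — with the rest of income spent on q_2.
Plugging in: q_1* = (4·1/1)² = 16.

q_1* = 16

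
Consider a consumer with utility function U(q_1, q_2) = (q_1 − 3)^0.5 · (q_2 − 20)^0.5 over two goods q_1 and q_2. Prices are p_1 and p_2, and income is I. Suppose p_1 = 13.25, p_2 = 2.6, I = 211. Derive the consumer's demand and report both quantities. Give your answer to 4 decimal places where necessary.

Let q_1' = q_1−3, q_2' = q_2−20. MRS = q_2'/q_1' = p_1/p_2.
Substituting into the budget: q_1* = 3 + 0.5·(I − 3·p_1 − 20·p_2)/p_1, and q_2* = 20 + 0.5·(…)/p_2.
Discretionary income = 211 − 3·13.25 − 20·2.6 = 119.25; q_1* = 3 + 0.5·119.25/13.25 = 7.5; q_2* = 20 + 0.5·119.25/2.6 = 42.9327.

q_1* = 7.5, q_2* = 42.9327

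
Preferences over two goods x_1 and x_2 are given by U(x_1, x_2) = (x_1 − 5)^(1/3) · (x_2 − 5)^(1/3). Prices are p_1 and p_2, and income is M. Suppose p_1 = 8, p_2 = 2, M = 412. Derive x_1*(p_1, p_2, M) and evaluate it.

MRS = (x_2−5)/(x_1−5). Tangency with p_1/p_2 gives x_2−5 = (p_1/p_2)·(x_1−5).
Substituting into the budget: x_1* = 5 + 0.5·(M − 5·p_1 − 5·p_2)/p_1, and x_2* = 5 + 0.5·(…)/p_2.
Discretionary income = 412 − 5·8 − 5·2 = 362; x_1* = 5 + 0.5·362/8 = 27.625.

x_1* = 27.625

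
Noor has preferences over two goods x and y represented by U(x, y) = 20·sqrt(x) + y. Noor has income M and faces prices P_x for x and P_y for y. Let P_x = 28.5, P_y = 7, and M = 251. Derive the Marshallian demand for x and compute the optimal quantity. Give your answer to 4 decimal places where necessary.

Utility is quasi-linear in y; the FOC for x is 10/√x = P_x/P_y.
Solve: √x = 10·P_y/P_x, so x*(P_x,P_y) = (10·P_y/P_x)², and y* = (M − P_x·x*)/P_y.
Plugging in: x* = (10·7/28.5)² = 6.0326.

x* = 6.0326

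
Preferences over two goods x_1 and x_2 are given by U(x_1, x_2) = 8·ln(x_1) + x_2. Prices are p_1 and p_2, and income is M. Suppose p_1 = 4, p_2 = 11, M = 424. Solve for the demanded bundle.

MU_x_1 = 8/x_1, MU_x_2 = 1. Tangency: 8/x_1 = p_1/p_2.
So x_1*(p_1,p_2) = 8·p_2/p_1, independent of income; and x_2* = (M − 8·p_2)/p_2.
At the given prices: x_1* = 8·11/4 = 22, and x_2* = 30.5455.

x_1* = 22, x_2* = 30.5455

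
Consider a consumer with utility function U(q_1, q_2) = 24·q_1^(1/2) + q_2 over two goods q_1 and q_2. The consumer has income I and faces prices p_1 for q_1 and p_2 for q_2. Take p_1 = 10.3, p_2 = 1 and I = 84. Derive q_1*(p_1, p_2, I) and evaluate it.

q_1* = 1.3573

MU_q_1 = 12/√q_1, MU_q_2 = 1. Tangency: 12/√q_1 = p_1/p_2.
Thus q_1* = (12·p_2/p_1)² — independent of I — with the rest of income spent on q_2.
Plugging in: q_1* = (12·1/10.3)² = 1.3573.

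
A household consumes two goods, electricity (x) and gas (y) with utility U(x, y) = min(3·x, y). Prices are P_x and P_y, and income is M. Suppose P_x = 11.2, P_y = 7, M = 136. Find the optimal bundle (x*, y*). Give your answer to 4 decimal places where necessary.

Leontief preferences: the optimum is at the kink where x/1 = y/3, i.e. y = 3·x.
Budget: P_x·x + P_y·3·x = M, so (P_x + 3·P_y)·x = M.
Demand: x*(P_x,P_y,M) = M/(P_x + 3·P_y), y* = 3·M/(P_x + 3·P_y).
Here 11.2 + 3·7 = 32.2, giving x* = 4.2236 and y* = 12.6708.

x* = 4.2236, y* = 12.6708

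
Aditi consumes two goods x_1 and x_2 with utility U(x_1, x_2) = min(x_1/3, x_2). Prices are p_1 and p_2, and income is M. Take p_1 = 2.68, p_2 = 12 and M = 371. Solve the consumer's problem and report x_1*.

x_1* = 55.5389

Demand: x_1*(p_1,p_2,M) = 3·M/(3·p_1 + p_2), x_2* = M/(3·p_1 + p_2).
Here 3·2.68 + 12 = 20.04, giving x_1* = 55.5389.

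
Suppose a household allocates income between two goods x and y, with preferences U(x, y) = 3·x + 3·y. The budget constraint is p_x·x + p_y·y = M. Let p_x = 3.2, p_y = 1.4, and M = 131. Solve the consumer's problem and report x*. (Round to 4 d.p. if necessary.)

x* = 0

Linear utility — the consumer picks whichever good has higher MU/price: 3/3.2 = 0.9375 vs 3/1.4 = 2.1429.
y gives more utility per dollar, so spend all income on y: y* = M/p_y, x* = 0.
Numerically: x* = 0, y* = 93.5714.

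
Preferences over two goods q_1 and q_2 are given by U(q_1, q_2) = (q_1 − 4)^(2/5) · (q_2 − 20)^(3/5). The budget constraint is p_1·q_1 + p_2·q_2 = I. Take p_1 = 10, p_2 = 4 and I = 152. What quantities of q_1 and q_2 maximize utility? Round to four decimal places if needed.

MRS = (2/3)·(q_2−20)/(q_1−4). Tangency with p_1/p_2 gives q_2−20 = (3/2)·(p_1/p_2)·(q_1−4).
Substituting into the budget: q_1* = 4 + 0.4·(I − 4·p_1 − 20·p_2)/p_1, and q_2* = 20 + 0.6·(…)/p_2.
Discretionary income = 152 − 4·10 − 20·4 = 32; q_1* = 4 + 0.4·32/10 = 5.28; q_2* = 20 + 0.6·32/4 = 24.8.

q_1* = 5.28, q_2* = 24.8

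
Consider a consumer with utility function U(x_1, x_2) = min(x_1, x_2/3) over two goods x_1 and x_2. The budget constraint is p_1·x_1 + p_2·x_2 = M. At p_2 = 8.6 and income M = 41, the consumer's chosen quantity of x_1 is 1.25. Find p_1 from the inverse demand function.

p_1 = 7

With perfect complements, no substitution: consume in ratio x_1:x_2 = 1:3.
Budget: p_1·x_1 + p_2·3·x_1 = M, so (p_1 + 3·p_2)·x_1 = M.
Demand: x_1*(p_1,p_2,M) = M/(p_1 + 3·p_2), x_2* = 3·M/(p_1 + 3·p_2).
Set x_1* = 1.25 in the demand function and solve for p_1: p_1 = 7.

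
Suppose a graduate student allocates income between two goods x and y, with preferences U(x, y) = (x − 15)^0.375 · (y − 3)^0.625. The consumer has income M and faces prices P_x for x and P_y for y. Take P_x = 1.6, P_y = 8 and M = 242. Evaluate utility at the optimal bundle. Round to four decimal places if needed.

This is Cobb-Douglas in (x−15, y−3): tangency gives 0.375·P_y·(y−3) = 0.625·P_x·(x−15).
After buying the subsistence bundle (15, 3), a share 0.375 of the remaining income goes to x: x* = 15 + 0.375·(M − 15P_x − 3P_y)/P_x.
Discretionary income = 242 − 15·1.6 − 3·8 = 194; x* = 15 + 0.375·194/1.6 = 60.4688; y* = 3 + 0.625·194/8 = 18.1562.
Utility at the optimum: U(60.4688, 18.1562) = 22.883.

V = 22.883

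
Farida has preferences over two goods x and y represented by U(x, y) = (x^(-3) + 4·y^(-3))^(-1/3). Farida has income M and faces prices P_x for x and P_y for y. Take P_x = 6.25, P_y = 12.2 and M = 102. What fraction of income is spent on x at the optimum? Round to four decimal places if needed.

share on x = 0.2998

Numerically y/x = 1.196451, so x* = 102/(6.25 + 12.2·1.196451) = 4.8929 and y* = 1.196451·4.8929 = 5.8541.
Expenditure on x: 6.25·4.8929 = 30.5804; share = 0.2998.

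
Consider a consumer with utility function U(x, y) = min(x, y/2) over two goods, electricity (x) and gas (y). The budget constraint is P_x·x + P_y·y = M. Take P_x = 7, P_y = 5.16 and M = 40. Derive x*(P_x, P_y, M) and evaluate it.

With perfect complements, no substitution: consume in ratio x:y = 1:2.
Budget: P_x·x + P_y·2·x = M, so (P_x + 2·P_y)·x = M.
Demand: x*(P_x,P_y,M) = M/(P_x + 2·P_y), y* = 2·M/(P_x + 2·P_y).
Here 7 + 2·5.16 = 17.32, giving x* = 2.3095.

x* = 2.3095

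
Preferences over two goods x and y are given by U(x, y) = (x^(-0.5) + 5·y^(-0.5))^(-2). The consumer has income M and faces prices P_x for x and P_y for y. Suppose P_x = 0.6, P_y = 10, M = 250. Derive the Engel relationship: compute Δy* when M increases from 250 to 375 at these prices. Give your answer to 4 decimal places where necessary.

Δy* = 11.024

With the ratio pinned down, the budget gives x* = M/(P_x + P_y·(y/x)) and y* = (y/x)·x*.
Numerically y/x = 0.44814, so x* = 250/(0.6 + 10·0.44814) = 49.199 and y* = 0.44814·49.199 = 22.0481.
At M' = 375: y* = 33.0721. Change: 33.0721 − 22.0481 = 11.024.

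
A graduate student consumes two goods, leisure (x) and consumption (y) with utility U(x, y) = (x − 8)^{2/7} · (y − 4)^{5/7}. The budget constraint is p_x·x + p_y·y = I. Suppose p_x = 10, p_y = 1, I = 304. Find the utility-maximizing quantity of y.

Let x' = x−8, y' = y−4. MRS = (2/5)·y'/x' = p_x/p_y.
After buying the subsistence bundle (8, 4), a share 2/7 of the remaining income goes to x: x* = 8 + 2/7·(I − 8p_x − 4p_y)/p_x.
Discretionary income = 304 − 8·10 − 4·1 = 220; y* = 4 + 5/7·220/1 = 161.1429.

y* = 161.1429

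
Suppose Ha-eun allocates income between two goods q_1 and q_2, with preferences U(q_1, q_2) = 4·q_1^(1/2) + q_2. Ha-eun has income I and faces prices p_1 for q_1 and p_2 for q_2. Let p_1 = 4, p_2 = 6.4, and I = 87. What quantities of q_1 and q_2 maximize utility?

Set MRS = p_1/p_2: 2·q_1^(−1/2) = p_1/p_2.
Solve: √q_1 = 2·p_2/p_1, so q_1*(p_1,p_2) = (2·p_2/p_1)², and q_2* = (I − p_1·q_1*)/p_2.
Plugging in: q_1* = (2·6.4/4)² = 10.24, q_2* = 7.1937.

q_1* = 10.24, q_2* = 7.1937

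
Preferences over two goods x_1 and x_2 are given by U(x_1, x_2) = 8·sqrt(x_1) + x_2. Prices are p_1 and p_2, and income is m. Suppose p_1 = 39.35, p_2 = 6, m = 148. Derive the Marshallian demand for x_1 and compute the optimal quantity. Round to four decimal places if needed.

Set MRS = p_1/p_2: 4·x_1^(−1/2) = p_1/p_2.
Solve: √x_1 = 4·p_2/p_1, so x_1*(p_1,p_2) = (4·p_2/p_1)², and x_2* = (m − p_1·x_1*)/p_2.
Plugging in: x_1* = (4·6/39.35)² = 0.372.

x_1* = 0.372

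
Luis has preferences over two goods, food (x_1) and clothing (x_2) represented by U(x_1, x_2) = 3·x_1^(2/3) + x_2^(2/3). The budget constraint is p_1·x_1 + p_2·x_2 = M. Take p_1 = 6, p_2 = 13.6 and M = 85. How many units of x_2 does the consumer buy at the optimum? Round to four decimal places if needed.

x_2* = 0.0447

From the CES first-order condition, 3·(x_2/x_1)^(1/3) = p_1/p_2.
Solve for the ratio: x_2/x_1 = [(1/3)·p_1/p_2]^(3).
With the ratio pinned down, the budget gives x_1* = M/(p_1 + p_2·(x_2/x_1)) and x_2* = (x_2/x_1)·x_1*.
Numerically x_2/x_1 = 0.00318, so x_1* = 85/(6 + 13.6·0.00318) = 14.0653 and x_2* = 0.00318·14.0653 = 0.0447.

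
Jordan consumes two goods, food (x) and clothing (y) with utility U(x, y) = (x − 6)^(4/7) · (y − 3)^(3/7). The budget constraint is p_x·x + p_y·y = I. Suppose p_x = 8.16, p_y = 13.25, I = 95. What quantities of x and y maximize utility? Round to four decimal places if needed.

x* = 6.4405, y* = 3.2035

Let x' = x−6, y' = y−3. MRS = (4/3)·y'/x' = p_x/p_y.
Substituting into the budget: x* = 6 + 4/7·(I − 6·p_x − 3·p_y)/p_x, and y* = 3 + 3/7·(…)/p_y.
Discretionary income = 95 − 6·8.16 − 3·13.25 = 6.29; x* = 6 + 4/7·6.29/8.16 = 6.4405; y* = 3 + 3/7·6.29/13.25 = 3.2035.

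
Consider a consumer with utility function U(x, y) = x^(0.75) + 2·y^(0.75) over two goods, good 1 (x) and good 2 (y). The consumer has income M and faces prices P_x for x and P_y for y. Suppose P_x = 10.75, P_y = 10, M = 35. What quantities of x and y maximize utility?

x* = 0.156, y* = 3.3323

From the CES first-order condition, (1/2)·(y/x)^(0.25) = P_x/P_y.
Solve for the ratio: y/x = [2·P_x/P_y]^(4).
Substitute y = (y/x)·x into the budget: x* = M/(P_x + P_y·(y/x)).
Numerically y/x = 21.367506, so x* = 35/(10.75 + 10·21.367506) = 0.156 and y* = 21.367506·0.156 = 3.3323.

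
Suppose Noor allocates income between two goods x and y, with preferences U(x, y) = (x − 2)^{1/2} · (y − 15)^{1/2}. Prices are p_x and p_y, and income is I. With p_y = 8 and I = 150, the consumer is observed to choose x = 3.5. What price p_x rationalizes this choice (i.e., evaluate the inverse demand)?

Let x' = x−2, y' = y−15. MRS = y'/x' = p_x/p_y.
After buying the subsistence bundle (2, 15), a share 0.5 of the remaining income goes to x: x* = 2 + 0.5·(I − 2p_x − 15p_y)/p_x.
Set x* = 3.5 in the demand function and solve for p_x: p_x = 6.

p_x = 6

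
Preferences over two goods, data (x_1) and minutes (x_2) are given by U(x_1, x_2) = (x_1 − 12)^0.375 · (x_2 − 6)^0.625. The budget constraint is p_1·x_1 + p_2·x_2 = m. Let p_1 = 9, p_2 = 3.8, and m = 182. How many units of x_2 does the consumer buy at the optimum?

x_2* = 14.4211

MRS = (3/5)·(x_2−6)/(x_1−12). Tangency with p_1/p_2 gives x_2−6 = (5/3)·(p_1/p_2)·(x_1−12).
Substituting into the budget: x_1* = 12 + 0.375·(m − 12·p_1 − 6·p_2)/p_1, and x_2* = 6 + 0.625·(…)/p_2.
Discretionary income = 182 − 12·9 − 6·3.8 = 51.2; x_2* = 6 + 0.625·51.2/3.8 = 14.4211.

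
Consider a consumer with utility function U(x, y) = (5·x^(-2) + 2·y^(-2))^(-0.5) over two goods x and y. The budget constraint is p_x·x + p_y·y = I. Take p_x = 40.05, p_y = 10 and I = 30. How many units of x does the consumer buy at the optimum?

x* = 0.5797

MU_x ∝ 5·x^(-3), MU_y ∝ 2·y^(-3), so MRS = (5/2)·(y/x)^(3) = p_x/p_y.
Solve for the ratio: y/x = [(2/5)·p_x/p_y]^(1/3).
Substitute y = (y/x)·x into the budget: x* = I/(p_x + p_y·(y/x)).
Numerically y/x = 1.170094, so x* = 30/(40.05 + 10·1.170094) = 0.5797.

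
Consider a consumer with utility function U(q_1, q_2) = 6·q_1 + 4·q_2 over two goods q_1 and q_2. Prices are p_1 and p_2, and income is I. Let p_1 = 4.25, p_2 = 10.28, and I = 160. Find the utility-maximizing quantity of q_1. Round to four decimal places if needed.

Linear utility — the consumer picks whichever good has higher MU/price: 6/4.25 = 1.4118 vs 4/10.28 = 0.3891.
q_1 gives more utility per dollar, so spend all income on q_1: q_1* = I/p_1, q_2* = 0.
Numerically: q_1* = 37.6471, q_2* = 0.

q_1* = 37.6471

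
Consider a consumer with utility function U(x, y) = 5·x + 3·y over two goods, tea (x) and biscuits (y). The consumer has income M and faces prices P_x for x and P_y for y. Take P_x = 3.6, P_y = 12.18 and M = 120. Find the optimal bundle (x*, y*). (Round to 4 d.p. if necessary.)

Perfect substitutes: compare marginal utility per dollar. 5/P_x vs 3/P_y → 1.3889 vs 0.2463.
x gives more utility per dollar, so spend all income on x: x* = M/P_x, y* = 0.
Numerically: x* = 33.3333, y* = 0.

x* = 33.3333, y* = 0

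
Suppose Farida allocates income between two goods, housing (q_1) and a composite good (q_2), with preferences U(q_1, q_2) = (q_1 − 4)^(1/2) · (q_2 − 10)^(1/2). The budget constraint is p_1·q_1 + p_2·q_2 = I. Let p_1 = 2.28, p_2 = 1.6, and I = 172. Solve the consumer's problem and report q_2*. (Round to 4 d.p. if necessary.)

q_2* = 55.9

MRS = (q_2−10)/(q_1−4). Tangency with p_1/p_2 gives q_2−10 = (p_1/p_2)·(q_1−4).
After buying the subsistence bundle (4, 10), a share 0.5 of the remaining income goes to q_1: q_1* = 4 + 0.5·(I − 4p_1 − 10p_2)/p_1.
Discretionary income = 172 − 4·2.28 − 10·1.6 = 146.88; q_2* = 10 + 0.5·146.88/1.6 = 55.9.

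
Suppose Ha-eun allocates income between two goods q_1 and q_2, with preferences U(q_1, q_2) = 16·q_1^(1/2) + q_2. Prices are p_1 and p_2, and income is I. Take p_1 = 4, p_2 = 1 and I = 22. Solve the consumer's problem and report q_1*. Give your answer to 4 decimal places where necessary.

Utility is quasi-linear in q_2; the FOC for q_1 is 8/√q_1 = p_1/p_2.
Solve: √q_1 = 8·p_2/p_1, so q_1*(p_1,p_2) = (8·p_2/p_1)², and q_2* = (I − p_1·q_1*)/p_2.
Plugging in: q_1* = (8·1/4)² = 4.

q_1* = 4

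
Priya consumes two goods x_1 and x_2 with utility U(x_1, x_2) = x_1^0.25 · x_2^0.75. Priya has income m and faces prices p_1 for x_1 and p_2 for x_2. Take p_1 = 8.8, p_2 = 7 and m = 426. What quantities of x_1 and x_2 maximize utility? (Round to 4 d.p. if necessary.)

x_1* = 12.1023, x_2* = 45.6429

Demand: x_1*(p_1,p_2,m) = 0.25·m/p_1 and x_2* = 0.75·m/p_2.
At p_1=8.8, p_2=7, m=426: x_1* = 0.25·426/8.8 = 12.1023, x_2* = 45.6429.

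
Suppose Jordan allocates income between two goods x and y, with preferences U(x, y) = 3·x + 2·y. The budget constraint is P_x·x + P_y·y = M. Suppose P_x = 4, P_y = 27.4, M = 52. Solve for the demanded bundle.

x* = 13, y* = 0

Perfect substitutes: compare marginal utility per dollar. 3/P_x vs 2/P_y → 0.75 vs 0.073.
x gives more utility per dollar, so spend all income on x: x* = M/P_x, y* = 0.
Numerically: x* = 13, y* = 0.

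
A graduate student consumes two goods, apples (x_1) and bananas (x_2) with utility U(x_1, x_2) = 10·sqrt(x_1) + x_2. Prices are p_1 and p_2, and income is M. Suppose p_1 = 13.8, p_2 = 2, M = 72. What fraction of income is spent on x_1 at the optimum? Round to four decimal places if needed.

MU_x_1 = 5/√x_1, MU_x_2 = 1. Tangency: 5/√x_1 = p_1/p_2.
Thus x_1* = (5·p_2/p_1)² — independent of M — with the rest of income spent on x_2.
Plugging in: x_1* = (5·2/13.8)² = 0.5251, x_2* = 32.3768.
Expenditure on x_1: 13.8·0.5251 = 7.2464; share = 0.1006.

share on x_1 = 0.1006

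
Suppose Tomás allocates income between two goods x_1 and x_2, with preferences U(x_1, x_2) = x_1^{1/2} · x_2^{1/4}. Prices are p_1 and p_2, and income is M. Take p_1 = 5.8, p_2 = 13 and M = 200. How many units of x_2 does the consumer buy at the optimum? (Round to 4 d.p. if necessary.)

x_2* = 5.1282

Tangency: MRS = 2·x_2/x_1 = p_1/p_2.
So 0.5·p_2·x_2 = 0.25·p_1·x_1; combined with the budget, a share 2/3 of income goes to x_1.
Demand: x_1*(p_1,p_2,M) = 2/3·M/p_1 and x_2* = 1/3·M/p_2.
At p_1=5.8, p_2=13, M=200: x_2* = 1/3·200/13 = 5.1282.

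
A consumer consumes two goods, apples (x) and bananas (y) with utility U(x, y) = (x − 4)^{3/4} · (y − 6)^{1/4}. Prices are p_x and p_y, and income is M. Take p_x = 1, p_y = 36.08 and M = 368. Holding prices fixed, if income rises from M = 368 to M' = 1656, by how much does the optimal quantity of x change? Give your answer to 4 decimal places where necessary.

After buying the subsistence bundle (4, 6), a share 0.75 of the remaining income goes to x: x* = 4 + 0.75·(M − 4p_x − 6p_y)/p_x.
Discretionary income = 368 − 4·1 − 6·36.08 = 147.52; x* = 4 + 0.75·147.52/1 = 114.64.
At M' = 1656: x* = 1080.64. Change: 1080.64 − 114.64 = 966.

Δx* = 966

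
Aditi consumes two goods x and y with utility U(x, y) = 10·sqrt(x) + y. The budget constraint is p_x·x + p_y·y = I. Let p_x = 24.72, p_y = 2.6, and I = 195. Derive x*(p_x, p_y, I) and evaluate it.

x* = 0.2766

Set MRS = p_x/p_y: 5·x^(−1/2) = p_x/p_y.
Thus x* = (5·p_y/p_x)² — independent of I — with the rest of income spent on y.
Plugging in: x* = (5·2.6/24.72)² = 0.2766.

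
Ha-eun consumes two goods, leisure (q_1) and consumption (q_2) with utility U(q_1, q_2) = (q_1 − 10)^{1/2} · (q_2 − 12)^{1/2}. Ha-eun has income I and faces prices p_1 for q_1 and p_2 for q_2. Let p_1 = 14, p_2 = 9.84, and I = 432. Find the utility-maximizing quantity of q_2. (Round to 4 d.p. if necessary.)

This is Cobb-Douglas in (q_1−10, q_2−12): tangency gives 0.5·p_2·(q_2−12) = 0.5·p_1·(q_1−10).
Substituting into the budget: q_1* = 10 + 0.5·(I − 10·p_1 − 12·p_2)/p_1, and q_2* = 12 + 0.5·(…)/p_2.
Discretionary income = 432 − 10·14 − 12·9.84 = 173.92; q_2* = 12 + 0.5·173.92/9.84 = 20.8374.

q_2* = 20.8374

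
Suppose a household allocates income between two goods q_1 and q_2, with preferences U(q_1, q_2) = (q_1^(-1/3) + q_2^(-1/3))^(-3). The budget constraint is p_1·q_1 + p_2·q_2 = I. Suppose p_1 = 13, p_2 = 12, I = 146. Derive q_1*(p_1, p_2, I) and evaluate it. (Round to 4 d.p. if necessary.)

From the CES first-order condition, (q_2/q_1)^(4/3) = p_1/p_2.
Solve for the ratio: q_2/q_1 = [p_1/p_2]^(0.75).
With the ratio pinned down, the budget gives q_1* = I/(p_1 + p_2·(q_2/q_1)) and q_2* = (q_2/q_1)·q_1*.
Numerically q_2/q_1 = 1.061871, so q_1* = 146/(13 + 12·1.061871) = 5.6716.

q_1* = 5.6716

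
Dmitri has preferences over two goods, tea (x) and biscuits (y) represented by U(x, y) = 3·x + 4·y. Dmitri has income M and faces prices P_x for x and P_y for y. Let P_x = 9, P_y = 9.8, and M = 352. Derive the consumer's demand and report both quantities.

Numerically: x* = 0, y* = 35.9184.

x* = 0, y* = 35.9184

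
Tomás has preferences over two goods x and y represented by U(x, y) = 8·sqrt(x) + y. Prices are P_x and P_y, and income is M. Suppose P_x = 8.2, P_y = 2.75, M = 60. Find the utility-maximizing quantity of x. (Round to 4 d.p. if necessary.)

x* = 1.7995

MU_x = 4/√x, MU_y = 1. Tangency: 4/√x = P_x/P_y.
Solve: √x = 4·P_y/P_x, so x*(P_x,P_y) = (4·P_y/P_x)², and y* = (M − P_x·x*)/P_y.
Plugging in: x* = (4·2.75/8.2)² = 1.7995.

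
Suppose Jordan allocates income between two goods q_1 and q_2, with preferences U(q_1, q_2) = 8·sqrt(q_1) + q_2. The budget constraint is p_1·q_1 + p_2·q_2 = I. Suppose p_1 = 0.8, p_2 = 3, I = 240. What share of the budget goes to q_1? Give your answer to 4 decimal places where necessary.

share on q_1 = 0.75

Thus q_1* = (4·p_2/p_1)² — independent of I — with the rest of income spent on q_2.
Plugging in: q_1* = (4·3/0.8)² = 225, q_2* = 20.
Expenditure on q_1: 0.8·225 = 180; share = 0.75.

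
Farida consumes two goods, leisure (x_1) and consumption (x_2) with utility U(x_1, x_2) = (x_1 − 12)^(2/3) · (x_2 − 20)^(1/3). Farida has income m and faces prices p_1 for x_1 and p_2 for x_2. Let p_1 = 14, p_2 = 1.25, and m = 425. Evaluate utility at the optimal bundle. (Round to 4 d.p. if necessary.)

V = 19.6185

MRS = 2·(x_2−20)/(x_1−12). Tangency with p_1/p_2 gives x_2−20 = (1/2)·(p_1/p_2)·(x_1−12).
Substituting into the budget: x_1* = 12 + 2/3·(m − 12·p_1 − 20·p_2)/p_1, and x_2* = 20 + 1/3·(…)/p_2.
Discretionary income = 425 − 12·14 − 20·1.25 = 232; x_1* = 12 + 2/3·232/14 = 23.0476; x_2* = 20 + 1/3·232/1.25 = 81.8667.
Utility at the optimum: U(23.0476, 81.8667) = 19.6185.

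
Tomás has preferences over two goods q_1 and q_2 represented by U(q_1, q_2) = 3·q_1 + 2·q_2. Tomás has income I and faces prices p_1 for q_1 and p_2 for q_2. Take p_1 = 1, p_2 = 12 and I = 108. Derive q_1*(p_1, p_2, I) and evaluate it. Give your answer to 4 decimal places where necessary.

q_1* = 108

Numerically: q_1* = 108, q_2* = 0.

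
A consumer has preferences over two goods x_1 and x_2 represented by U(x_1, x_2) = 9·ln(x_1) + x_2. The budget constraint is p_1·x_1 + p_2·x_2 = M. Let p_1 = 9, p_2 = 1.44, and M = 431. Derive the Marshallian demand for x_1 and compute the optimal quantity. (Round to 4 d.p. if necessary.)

So x_1*(p_1,p_2) = 9·p_2/p_1, independent of income; and x_2* = (M − 9·p_2)/p_2.
At the given prices: x_1* = 9·1.44/9 = 1.44.

x_1* = 1.44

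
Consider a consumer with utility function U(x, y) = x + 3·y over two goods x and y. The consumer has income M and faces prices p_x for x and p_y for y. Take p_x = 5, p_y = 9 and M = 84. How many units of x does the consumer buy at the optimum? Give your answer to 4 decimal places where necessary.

x* = 0

Linear utility — the consumer picks whichever good has higher MU/price: 1/5 = 0.2 vs 3/9 = 0.3333.
y gives more utility per dollar, so spend all income on y: y* = M/p_y, x* = 0.
Numerically: x* = 0, y* = 9.3333.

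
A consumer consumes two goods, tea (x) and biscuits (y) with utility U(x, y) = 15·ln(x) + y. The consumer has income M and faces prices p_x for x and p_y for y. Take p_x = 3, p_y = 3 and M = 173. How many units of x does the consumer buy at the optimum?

MU_x = 15/x, MU_y = 1. Tangency: 15/x = p_x/p_y.
So x*(p_x,p_y) = 15·p_y/p_x, independent of income; and y* = (M − 15·p_y)/p_y.
At the given prices: x* = 15·3/3 = 15.

x* = 15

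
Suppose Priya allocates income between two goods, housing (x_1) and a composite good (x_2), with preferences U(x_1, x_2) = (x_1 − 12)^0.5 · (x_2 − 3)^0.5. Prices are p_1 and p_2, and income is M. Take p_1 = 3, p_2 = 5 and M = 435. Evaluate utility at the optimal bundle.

This is Cobb-Douglas in (x_1−12, x_2−3): tangency gives 0.5·p_2·(x_2−3) = 0.5·p_1·(x_1−12).
After buying the subsistence bundle (12, 3), a share 0.5 of the remaining income goes to x_1: x_1* = 12 + 0.5·(M − 12p_1 − 3p_2)/p_1.
Discretionary income = 435 − 12·3 − 3·5 = 384; x_1* = 12 + 0.5·384/3 = 76; x_2* = 3 + 0.5·384/5 = 41.4.
Utility at the optimum: U(76, 41.4) = 49.5742.

V = 49.5742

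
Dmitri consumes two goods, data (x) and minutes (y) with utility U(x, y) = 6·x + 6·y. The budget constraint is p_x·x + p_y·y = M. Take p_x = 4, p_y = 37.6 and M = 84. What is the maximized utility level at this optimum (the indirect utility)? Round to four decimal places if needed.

Numerically: x* = 21, y* = 0.
Utility at the optimum: U(21, 0) = 126.

V = 126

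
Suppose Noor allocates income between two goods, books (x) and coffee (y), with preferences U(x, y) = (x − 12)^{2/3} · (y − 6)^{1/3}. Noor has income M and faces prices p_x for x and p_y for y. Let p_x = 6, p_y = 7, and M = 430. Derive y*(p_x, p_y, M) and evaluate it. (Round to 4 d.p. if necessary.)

y* = 21.0476

Let x' = x−12, y' = y−6. MRS = 2·y'/x' = p_x/p_y.
Substituting into the budget: x* = 12 + 2/3·(M − 12·p_x − 6·p_y)/p_x, and y* = 6 + 1/3·(…)/p_y.
Discretionary income = 430 − 12·6 − 6·7 = 316; y* = 6 + 1/3·316/7 = 21.0476.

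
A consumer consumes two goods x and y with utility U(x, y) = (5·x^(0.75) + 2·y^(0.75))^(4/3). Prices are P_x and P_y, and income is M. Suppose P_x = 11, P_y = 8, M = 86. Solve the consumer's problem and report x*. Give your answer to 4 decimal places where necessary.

Substitute y = (y/x)·x into the budget: x* = M/(P_x + P_y·(y/x)).
Numerically y/x = 0.091506, so x* = 86/(11 + 8·0.091506) = 7.3303.

x* = 7.3303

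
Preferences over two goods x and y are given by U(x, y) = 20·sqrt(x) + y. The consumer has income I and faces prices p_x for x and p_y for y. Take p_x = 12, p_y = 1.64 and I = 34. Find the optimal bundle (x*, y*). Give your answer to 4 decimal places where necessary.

x* = 1.8678, y* = 7.065

Set MRS = p_x/p_y: 10·x^(−1/2) = p_x/p_y.
Solve: √x = 10·p_y/p_x, so x*(p_x,p_y) = (10·p_y/p_x)², and y* = (I − p_x·x*)/p_y.
Plugging in: x* = (10·1.64/12)² = 1.8678, y* = 7.065.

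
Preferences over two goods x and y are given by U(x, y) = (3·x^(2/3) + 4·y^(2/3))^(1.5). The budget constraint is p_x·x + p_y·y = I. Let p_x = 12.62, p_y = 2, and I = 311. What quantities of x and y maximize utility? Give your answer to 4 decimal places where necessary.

x* = 0.2584, y* = 153.8697

Substitute y = (y/x)·x into the budget: x* = I/(p_x + p_y·(y/x)).
Numerically y/x = 595.530882, so x* = 311/(12.62 + 2·595.530882) = 0.2584 and y* = 595.530882·0.2584 = 153.8697.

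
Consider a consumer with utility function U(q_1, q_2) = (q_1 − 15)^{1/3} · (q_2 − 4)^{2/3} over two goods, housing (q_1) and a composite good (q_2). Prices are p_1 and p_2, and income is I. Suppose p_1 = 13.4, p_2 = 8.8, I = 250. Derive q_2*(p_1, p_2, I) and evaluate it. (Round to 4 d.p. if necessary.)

Let q_1' = q_1−15, q_2' = q_2−4. MRS = (1/2)·q_2'/q_1' = p_1/p_2.
After buying the subsistence bundle (15, 4), a share 1/3 of the remaining income goes to q_1: q_1* = 15 + 1/3·(I − 15p_1 − 4p_2)/p_1.
Discretionary income = 250 − 15·13.4 − 4·8.8 = 13.8; q_2* = 4 + 2/3·13.8/8.8 = 5.0455.

q_2* = 5.0455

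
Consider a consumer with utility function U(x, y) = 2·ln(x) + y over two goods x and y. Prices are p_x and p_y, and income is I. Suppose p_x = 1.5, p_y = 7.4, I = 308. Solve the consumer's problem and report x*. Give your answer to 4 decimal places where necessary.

So x*(p_x,p_y) = 2·p_y/p_x, independent of income; and y* = (I − 2·p_y)/p_y.
At the given prices: x* = 2·7.4/1.5 = 9.8667.

x* = 9.8667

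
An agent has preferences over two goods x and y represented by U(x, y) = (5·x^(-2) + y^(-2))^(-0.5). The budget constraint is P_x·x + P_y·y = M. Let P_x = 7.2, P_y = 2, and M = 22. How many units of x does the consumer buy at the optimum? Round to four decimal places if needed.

MRS = MU_x/MU_y = 5·(y/x)^(3). Set equal to P_x/P_y.
Solve for the ratio: y/x = [(1/5)·P_x/P_y]^(1/3).
Substitute y = (y/x)·x into the budget: x* = M/(P_x + P_y·(y/x)).
Numerically y/x = 0.896281, so x* = 22/(7.2 + 2·0.896281) = 2.4465.

x* = 2.4465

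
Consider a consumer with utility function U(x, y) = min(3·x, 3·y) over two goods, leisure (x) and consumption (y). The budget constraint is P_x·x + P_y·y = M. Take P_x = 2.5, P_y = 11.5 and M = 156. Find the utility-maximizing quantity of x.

x* = 11.1429

With perfect complements, no substitution: consume in ratio x:y = 3:3.
Budget: P_x·x + P_y·x = M, so (3·P_x + 3·P_y)·x = 3·M.
Demand: x*(P_x,P_y,M) = 3·M/(3·P_x + 3·P_y), y* = 3·M/(3·P_x + 3·P_y).
Here 3·2.5 + 3·11.5 = 42, giving x* = 11.1429.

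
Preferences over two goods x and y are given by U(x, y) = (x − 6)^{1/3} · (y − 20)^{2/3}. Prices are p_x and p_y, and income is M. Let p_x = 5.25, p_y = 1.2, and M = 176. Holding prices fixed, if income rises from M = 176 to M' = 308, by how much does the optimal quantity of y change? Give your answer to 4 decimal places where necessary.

Discretionary income = 176 − 6·5.25 − 20·1.2 = 120.5; y* = 20 + 2/3·120.5/1.2 = 86.9444.
At M' = 308: y* = 160.2778. Change: 160.2778 − 86.9444 = 73.3333.

Δy* = 73.3333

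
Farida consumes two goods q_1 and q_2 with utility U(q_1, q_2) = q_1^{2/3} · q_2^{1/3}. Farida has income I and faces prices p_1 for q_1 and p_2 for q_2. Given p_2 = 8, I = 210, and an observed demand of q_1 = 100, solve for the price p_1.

MU_q_1/MU_q_2 = (2/3·q_2)/(1/3·q_1); tangency sets this equal to p_1/p_2.
So 2/3·p_2·q_2 = 1/3·p_1·q_1; combined with the budget, a share 2/3 of income goes to q_1.
Demand: q_1*(p_1,p_2,I) = 2/3·I/p_1 and q_2* = 1/3·I/p_2.
Set q_1* = 100 in the demand function and solve for p_1: p_1 = 1.4.

p_1 = 1.4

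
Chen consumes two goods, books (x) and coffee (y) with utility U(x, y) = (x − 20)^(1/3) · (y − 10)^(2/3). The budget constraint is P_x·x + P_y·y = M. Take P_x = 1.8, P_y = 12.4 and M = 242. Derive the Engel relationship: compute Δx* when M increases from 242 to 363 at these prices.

Let x' = x−20, y' = y−10. MRS = (1/2)·y'/x' = P_x/P_y.
After buying the subsistence bundle (20, 10), a share 1/3 of the remaining income goes to x: x* = 20 + 1/3·(M − 20P_x − 10P_y)/P_x.
Discretionary income = 242 − 20·1.8 − 10·12.4 = 82; x* = 20 + 1/3·82/1.8 = 35.1852.
At M' = 363: x* = 57.5926. Change: 57.5926 − 35.1852 = 22.4074.

Δx* = 22.4074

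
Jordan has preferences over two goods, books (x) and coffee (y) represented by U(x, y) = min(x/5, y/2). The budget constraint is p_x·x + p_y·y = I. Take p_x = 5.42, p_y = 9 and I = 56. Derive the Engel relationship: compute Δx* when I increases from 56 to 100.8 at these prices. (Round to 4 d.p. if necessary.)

Δx* = 4.9667

Here 5·5.42 + 2·9 = 45.1, giving x* = 6.2084.
At I' = 100.8: x* = 11.1752. Change: 11.1752 − 6.2084 = 4.9667.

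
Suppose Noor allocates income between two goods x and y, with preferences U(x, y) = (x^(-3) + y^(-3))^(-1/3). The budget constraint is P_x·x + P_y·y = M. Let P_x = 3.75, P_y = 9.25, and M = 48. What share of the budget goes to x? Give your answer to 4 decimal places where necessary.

MU_x ∝ x^(-4), MU_y ∝ y^(-4), so MRS = (y/x)^(4) = P_x/P_y.
Solve for the ratio: y/x = [P_x/P_y]^(0.25).
With the ratio pinned down, the budget gives x* = M/(P_x + P_y·(y/x)) and y* = (y/x)·x*.
Numerically y/x = 0.797944, so x* = 48/(3.75 + 9.25·0.797944) = 4.3123 and y* = 0.797944·4.3123 = 3.441.
Expenditure on x: 3.75·4.3123 = 16.1711; share = 0.3369.

share on x = 0.3369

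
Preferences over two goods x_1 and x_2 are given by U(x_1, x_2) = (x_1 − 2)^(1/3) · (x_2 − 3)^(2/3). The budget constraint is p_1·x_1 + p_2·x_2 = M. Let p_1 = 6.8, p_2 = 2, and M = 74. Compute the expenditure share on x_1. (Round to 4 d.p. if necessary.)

share on x_1 = 0.4288

This is Cobb-Douglas in (x_1−2, x_2−3): tangency gives 1/3·p_2·(x_2−3) = 2/3·p_1·(x_1−2).
Substituting into the budget: x_1* = 2 + 1/3·(M − 2·p_1 − 3·p_2)/p_1, and x_2* = 3 + 2/3·(…)/p_2.
Discretionary income = 74 − 2·6.8 − 3·2 = 54.4; x_1* = 2 + 1/3·54.4/6.8 = 4.6667; x_2* = 3 + 2/3·54.4/2 = 21.1333.
Expenditure on x_1: 6.8·4.6667 = 31.7333; share = 0.4288.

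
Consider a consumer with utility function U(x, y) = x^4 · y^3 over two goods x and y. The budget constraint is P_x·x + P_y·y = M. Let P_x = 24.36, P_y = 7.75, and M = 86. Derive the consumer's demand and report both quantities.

x* = 2.0174, y* = 4.7558

At P_x=24.36, P_y=7.75, M=86: x* = 4/7·86/24.36 = 2.0174, y* = 4.7558.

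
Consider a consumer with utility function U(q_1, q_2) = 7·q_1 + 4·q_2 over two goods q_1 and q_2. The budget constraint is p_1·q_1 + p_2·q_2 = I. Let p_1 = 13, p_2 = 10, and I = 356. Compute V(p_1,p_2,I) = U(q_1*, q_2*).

V = 191.6923

Linear utility — the consumer picks whichever good has higher MU/price: 7/13 = 0.5385 vs 4/10 = 0.4.
q_1 gives more utility per dollar, so spend all income on q_1: q_1* = I/p_1, q_2* = 0.
Numerically: q_1* = 27.3846, q_2* = 0.
Utility at the optimum: U(27.3846, 0) = 191.6923.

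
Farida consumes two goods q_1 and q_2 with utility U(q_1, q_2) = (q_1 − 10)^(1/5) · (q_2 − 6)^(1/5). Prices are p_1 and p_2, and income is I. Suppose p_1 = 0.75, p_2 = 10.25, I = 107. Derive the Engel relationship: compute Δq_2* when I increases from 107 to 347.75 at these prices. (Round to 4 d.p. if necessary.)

Δq_2* = 11.7439

Let q_1' = q_1−10, q_2' = q_2−6. MRS = q_2'/q_1' = p_1/p_2.
Substituting into the budget: q_1* = 10 + 0.5·(I − 10·p_1 − 6·p_2)/p_1, and q_2* = 6 + 0.5·(…)/p_2.
Discretionary income = 107 − 10·0.75 − 6·10.25 = 38; q_2* = 6 + 0.5·38/10.25 = 7.8537.
At I' = 347.75: q_2* = 19.5976. Change: 19.5976 − 7.8537 = 11.7439.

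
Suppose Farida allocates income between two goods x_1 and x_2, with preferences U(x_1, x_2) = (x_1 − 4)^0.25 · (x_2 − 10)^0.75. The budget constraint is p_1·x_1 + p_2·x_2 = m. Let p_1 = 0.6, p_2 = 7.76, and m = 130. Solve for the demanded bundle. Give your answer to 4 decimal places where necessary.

x_1* = 24.8333, x_2* = 14.8325

This is Cobb-Douglas in (x_1−4, x_2−10): tangency gives 0.25·p_2·(x_2−10) = 0.75·p_1·(x_1−4).
Substituting into the budget: x_1* = 4 + 0.25·(m − 4·p_1 − 10·p_2)/p_1, and x_2* = 10 + 0.75·(…)/p_2.
Discretionary income = 130 − 4·0.6 − 10·7.76 = 50; x_1* = 4 + 0.25·50/0.6 = 24.8333; x_2* = 10 + 0.75·50/7.76 = 14.8325.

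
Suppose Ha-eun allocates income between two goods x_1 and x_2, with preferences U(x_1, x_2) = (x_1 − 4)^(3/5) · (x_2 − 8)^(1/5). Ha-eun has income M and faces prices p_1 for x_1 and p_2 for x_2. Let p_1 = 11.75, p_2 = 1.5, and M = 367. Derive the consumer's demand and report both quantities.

MRS = 3·(x_2−8)/(x_1−4). Tangency with p_1/p_2 gives x_2−8 = (1/3)·(p_1/p_2)·(x_1−4).
Substituting into the budget: x_1* = 4 + 0.75·(M − 4·p_1 − 8·p_2)/p_1, and x_2* = 8 + 0.25·(…)/p_2.
Discretionary income = 367 − 4·11.75 − 8·1.5 = 308; x_1* = 4 + 0.75·308/11.75 = 23.6596; x_2* = 8 + 0.25·308/1.5 = 59.3333.

x_1* = 23.6596, x_2* = 59.3333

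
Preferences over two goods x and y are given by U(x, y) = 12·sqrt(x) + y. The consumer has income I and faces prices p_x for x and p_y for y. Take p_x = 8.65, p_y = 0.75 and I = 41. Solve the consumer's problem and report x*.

x* = 0.2706

Set MRS = p_x/p_y: 6·x^(−1/2) = p_x/p_y.
Thus x* = (6·p_y/p_x)² — independent of I — with the rest of income spent on y.
Plugging in: x* = (6·0.75/8.65)² = 0.2706.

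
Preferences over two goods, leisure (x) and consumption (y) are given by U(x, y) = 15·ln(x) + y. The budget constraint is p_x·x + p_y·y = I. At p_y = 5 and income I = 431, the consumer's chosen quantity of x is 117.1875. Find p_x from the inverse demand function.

Set MRS = p_x/p_y: (15/x)/1 = p_x/p_y.
So x*(p_x,p_y) = 15·p_y/p_x, independent of income; and y* = (I − 15·p_y)/p_y.
Set x* = 117.1875 in the demand function and solve for p_x: p_x = 0.64.

p_x = 0.64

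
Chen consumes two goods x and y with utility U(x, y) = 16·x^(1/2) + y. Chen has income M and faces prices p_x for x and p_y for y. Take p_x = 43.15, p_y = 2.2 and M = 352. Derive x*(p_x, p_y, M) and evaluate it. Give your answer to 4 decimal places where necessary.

MU_x = 8/√x, MU_y = 1. Tangency: 8/√x = p_x/p_y.
Solve: √x = 8·p_y/p_x, so x*(p_x,p_y) = (8·p_y/p_x)², and y* = (M − p_x·x*)/p_y.
Plugging in: x* = (8·2.2/43.15)² = 0.1664.

x* = 0.1664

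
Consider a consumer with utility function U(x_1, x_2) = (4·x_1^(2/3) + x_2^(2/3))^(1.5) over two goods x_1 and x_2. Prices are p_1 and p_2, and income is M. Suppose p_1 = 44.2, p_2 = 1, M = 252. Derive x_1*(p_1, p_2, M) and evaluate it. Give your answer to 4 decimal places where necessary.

x_1* = 0.1808

From the CES first-order condition, 4·(x_2/x_1)^(1/3) = p_1/p_2.
Hence x_2/x_1 = ((1/4)·p_1/p_2)^(1/(1/3)), i.e. raised to the 3 power.
Substitute x_2 = (x_2/x_1)·x_1 into the budget: x_1* = M/(p_1 + p_2·(x_2/x_1)).
Numerically x_2/x_1 = 1349.232625, so x_1* = 252/(44.2 + 1·1349.232625) = 0.1808.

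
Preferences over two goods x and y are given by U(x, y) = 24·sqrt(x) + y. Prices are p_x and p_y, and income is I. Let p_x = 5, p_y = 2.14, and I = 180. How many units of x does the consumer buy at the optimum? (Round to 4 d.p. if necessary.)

x* = 26.3785

Set MRS = p_x/p_y: 12·x^(−1/2) = p_x/p_y.
Solve: √x = 12·p_y/p_x, so x*(p_x,p_y) = (12·p_y/p_x)², and y* = (I − p_x·x*)/p_y.
Plugging in: x* = (12·2.14/5)² = 26.3785.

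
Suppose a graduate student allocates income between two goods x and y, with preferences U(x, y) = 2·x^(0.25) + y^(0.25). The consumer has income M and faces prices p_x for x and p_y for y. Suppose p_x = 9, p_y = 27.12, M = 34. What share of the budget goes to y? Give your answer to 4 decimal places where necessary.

share on y = 0.2155

MU_x ∝ 2·x^(-0.75), MU_y ∝ y^(-0.75), so MRS = 2·(y/x)^(0.75) = p_x/p_y.
Hence y/x = ((1/2)·p_x/p_y)^(1/(0.75)), i.e. raised to the 4/3 power.
With the ratio pinned down, the budget gives x* = M/(p_x + p_y·(y/x)) and y* = (y/x)·x*.
Numerically y/x = 0.091179, so x* = 34/(9 + 27.12·0.091179) = 2.9635 and y* = 0.091179·2.9635 = 0.2702.
Expenditure on y: 27.12·0.2702 = 7.3282; share = 0.2155.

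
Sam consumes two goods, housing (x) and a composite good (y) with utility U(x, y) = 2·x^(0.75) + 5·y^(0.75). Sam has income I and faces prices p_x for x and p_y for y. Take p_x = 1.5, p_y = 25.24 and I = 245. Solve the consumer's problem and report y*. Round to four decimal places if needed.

y* = 0.0789

MRS = MU_x/MU_y = (2/5)·(y/x)^(0.25). Set equal to p_x/p_y.
Solve for the ratio: y/x = [(5/2)·p_x/p_y]^(4).
With the ratio pinned down, the budget gives x* = I/(p_x + p_y·(y/x)) and y* = (y/x)·x*.
Numerically y/x = 0.000487, so x* = 245/(1.5 + 25.24·0.000487) = 162.005 and y* = 0.000487·162.005 = 0.0789.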